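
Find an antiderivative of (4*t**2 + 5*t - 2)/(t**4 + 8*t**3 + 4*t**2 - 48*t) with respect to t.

Factor the denominator: t*(t - 2)*(t + 4)*(t + 6).
Partial-fraction decomposition: -7/(6*(t + 6)) + 7/(8*(t + 4)) + 1/(4*(t - 2)) + 1/(24*t).
Integrate each term: A/(t−a) contributes A·log|t−a|.

log(t)/24 + log(t - 2)/4 + 7*log(t + 4)/8 - 7*log(t + 6)/6 + C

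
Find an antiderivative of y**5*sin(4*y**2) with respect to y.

-y**4*cos(4*y**2)/8 + y**2*sin(4*y**2)/16 + cos(4*y**2)/64 + C

Let u = y², du = 2y dy; rewrite as (1/2)∫ u^2·sin(4u) du.
Now integrate by parts 2 times.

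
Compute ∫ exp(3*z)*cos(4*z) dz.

Let I denote the integral. Integrate by parts with u = cos(4*z), dv = exp(3*z) dz, so v = exp(3*z)/3: I = exp(3*z)*cos(4*z)/3 + (4/3)·∫ exp(3*z)*sin(4*z) dz.
Apply parts again with u = sin(4*z), dv = exp(3*z) dz: ∫ exp(3*z)*sin(4*z) dz = exp(3*z)*sin(4*z)/3 − (4/3)·I. Substituting back brings back I: I = 4*exp(3*z)*sin(4*z)/9 + exp(3*z)*cos(4*z)/3 − (16/9)·I.
Solving for I: (1 + 16/9)·I equals the remaining terms, so I = (9/25)·(4*exp(3*z)*sin(4*z)/9 + exp(3*z)*cos(4*z)/3).

4*exp(3*z)*sin(4*z)/25 + 3*exp(3*z)*cos(4*z)/25 + C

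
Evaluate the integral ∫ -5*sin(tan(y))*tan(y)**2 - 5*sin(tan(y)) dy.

5*cos(tan(y)) + C

Let u = tan(y), so du = (tan(y)**2 + 1) dy.
Rewriting, the integral becomes -5·∫ sin(u) du = -5·-cos(u).
Substituting back, u = tan(y).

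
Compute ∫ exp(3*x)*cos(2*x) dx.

2*exp(3*x)*sin(2*x)/13 + 3*exp(3*x)*cos(2*x)/13 + C

Let I denote the integral. Integrate by parts with u = cos(2*x), dv = exp(3*x) dx, so v = exp(3*x)/3: I = exp(3*x)*cos(2*x)/3 + (2/3)·∫ exp(3*x)*sin(2*x) dx.
Apply parts again with u = sin(2*x), dv = exp(3*x) dx: ∫ exp(3*x)*sin(2*x) dx = exp(3*x)*sin(2*x)/3 − (2/3)·I. Substituting back brings back I: I = 2*exp(3*x)*sin(2*x)/9 + exp(3*x)*cos(2*x)/3 − (4/9)·I.
Solving for I: (1 + 4/9)·I equals the remaining terms, so I = (9/13)·(2*exp(3*x)*sin(2*x)/9 + exp(3*x)*cos(2*x)/3).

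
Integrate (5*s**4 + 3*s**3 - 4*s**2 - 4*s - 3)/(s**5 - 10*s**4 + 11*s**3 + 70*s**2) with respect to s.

-247*log(s)/4900 + 1423*log(s - 7)/98 - 3377*log(s - 5)/350 + 5*log(s + 2)/28 + 3/(70*s) + C

Factor the denominator: s**2*(s - 7)*(s - 5)*(s + 2).
Partial-fraction decomposition: 5/(28*(s + 2)) - 3377/(350*(s - 5)) + 1423/(98*(s - 7)) - 247/(4900*s) - 3/(70*s**2).
Integrate each term; A/(s−a) gives A·log|s−a|; A/(s−a)² gives −A/(s−a).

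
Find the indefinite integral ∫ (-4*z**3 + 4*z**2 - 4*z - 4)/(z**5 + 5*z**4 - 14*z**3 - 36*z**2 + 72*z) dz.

Factor the denominator: z*(z - 2)**2*(z + 3)*(z + 6).
Partial-fraction decomposition: 257/(288*(z + 6)) - 152/(225*(z + 3)) - 129/(800*(z - 2)) - 7/(20*(z - 2)**2) - 1/(18*z).
Integrate each term; A/(z−a) gives A·log|z−a|; A/(z−a)² gives −A/(z−a).

-log(z)/18 - 129*log(z - 2)/800 - 152*log(z + 3)/225 + 257*log(z + 6)/288 + 7/(20*z - 40) + C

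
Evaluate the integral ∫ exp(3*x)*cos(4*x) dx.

4*exp(3*x)*sin(4*x)/25 + 3*exp(3*x)*cos(4*x)/25 + C

Let I denote the integral. Integrate by parts with u = cos(4*x), dv = exp(3*x) dx, so v = exp(3*x)/3: I = exp(3*x)*cos(4*x)/3 + (4/3)·∫ exp(3*x)*sin(4*x) dx.
Apply parts again with u = sin(4*x), dv = exp(3*x) dx: ∫ exp(3*x)*sin(4*x) dx = exp(3*x)*sin(4*x)/3 − (4/3)·I. Substituting back brings back I: I = 4*exp(3*x)*sin(4*x)/9 + exp(3*x)*cos(4*x)/3 − (16/9)·I.
Solving for I: (1 + 16/9)·I equals the remaining terms, so I = (9/25)·(4*exp(3*x)*sin(4*x)/9 + exp(3*x)*cos(4*x)/3).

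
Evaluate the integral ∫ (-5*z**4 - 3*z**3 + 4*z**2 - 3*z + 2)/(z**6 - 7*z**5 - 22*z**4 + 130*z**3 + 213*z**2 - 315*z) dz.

Factor the denominator: z*(z - 7)*(z - 5)*(z - 1)*(z + 3)**2.
Partial-fraction decomposition: 24971/(115200*(z + 3)) - 277/(960*(z + 3)**2) - 5/(384*(z - 1)) + 3413/(2560*(z - 5)) - 12857/(8400*(z - 7)) - 2/(315*z).
Integrate each term; A/(z−a) gives A·log|z−a|; A/(z−a)² gives −A/(z−a).

-2*log(z)/315 - 12857*log(z - 7)/8400 + 3413*log(z - 5)/2560 - 5*log(z - 1)/384 + 24971*log(z + 3)/115200 + 277/(960*z + 2880) + C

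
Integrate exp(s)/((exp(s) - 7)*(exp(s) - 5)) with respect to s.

log(exp(s) - 7)/2 - log(exp(s) - 5)/2 + C

Let u = e^s, du = e^s ds.
The integral becomes ∫ du/((u-7)(u-5)); decompose into partial fractions.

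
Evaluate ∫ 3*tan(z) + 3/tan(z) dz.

Let u = tan(z), so du = (tan(z)**2 + 1) dz.
Rewriting, the integral becomes 3·∫ 1/u du = 3·log(u).
Substituting back, u = tan(z).

3*log(tan(z)) + C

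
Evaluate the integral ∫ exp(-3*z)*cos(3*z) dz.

Let I denote the integral. Integrate by parts with u = cos(3*z), dv = exp(-3*z) dz, so v = -exp(-3*z)/3: I = -exp(-3*z)*cos(3*z)/3 − ∫ exp(-3*z)*sin(3*z) dz.
Apply parts again with u = sin(3*z), dv = exp(-3*z) dz: ∫ exp(-3*z)*sin(3*z) dz = -exp(-3*z)*sin(3*z)/3 + I. Substituting back brings back I: I = exp(-3*z)*sin(3*z)/3 - exp(-3*z)*cos(3*z)/3 − I.
Solving for I: (1 + 1)·I equals the remaining terms, so I = (1/2)·(exp(-3*z)*sin(3*z)/3 - exp(-3*z)*cos(3*z)/3).

exp(-3*z)*sin(3*z)/6 - exp(-3*z)*cos(3*z)/6 + C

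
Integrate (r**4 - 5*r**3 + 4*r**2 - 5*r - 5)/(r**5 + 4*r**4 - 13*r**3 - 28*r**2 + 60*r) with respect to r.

Factor the denominator: r*(r - 2)**2*(r + 3)*(r + 5).
Partial-fraction decomposition: 137/(49*(r + 5)) - 131/(75*(r + 3)) + 167/(4900*(r - 2)) - 23/(70*(r - 2)**2) - 1/(12*r).
Integrate each term; A/(r−a) gives A·log|r−a|; A/(r−a)² gives −A/(r−a).

-log(r)/12 + 167*log(r - 2)/4900 - 131*log(r + 3)/75 + 137*log(r + 5)/49 + 23/(70*r - 140) + C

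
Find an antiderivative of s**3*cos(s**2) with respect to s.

Let u = s², du = 2s ds; rewrite as (1/2)∫ u^1·cos(1u) du.
Now integrate by parts 1 time.

s**2*sin(s**2)/2 + cos(s**2)/2 + C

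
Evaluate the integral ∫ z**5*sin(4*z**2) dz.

-z**4*cos(4*z**2)/8 + z**2*sin(4*z**2)/16 + cos(4*z**2)/64 + C

Let u = z², du = 2z dz; rewrite as (1/2)∫ u^2·sin(4u) du.
Now integrate by parts 2 times.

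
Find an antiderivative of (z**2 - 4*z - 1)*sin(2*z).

-z**2*cos(2*z)/2 + z*sin(2*z)/2 + 2*z*cos(2*z) - sin(2*z) + 3*cos(2*z)/4 + C

Use integration by parts with u = z**2 - 4*z - 1, dv = sin(2*z) dz, so v = -cos(2*z)/2.
Apply parts 2 times (tabular method): alternate signs, differentiate u down to 0, integrate dv up.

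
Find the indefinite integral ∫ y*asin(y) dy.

Use integration by parts with u = arcsin(y), dv = y dy.
Then du = 1/sqrt(-y**2 + 1) dy.

y**2*asin(y)/2 + y*sqrt(-y**2 + 1)/4 - asin(y)/4 + C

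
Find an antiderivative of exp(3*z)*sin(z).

Let I denote the integral. Integrate by parts with u = sin(z), dv = exp(3*z) dz, so v = exp(3*z)/3: I = exp(3*z)*sin(z)/3 − (1/3)·∫ exp(3*z)*cos(z) dz.
Apply parts again with u = cos(z), dv = exp(3*z) dz: ∫ exp(3*z)*cos(z) dz = exp(3*z)*cos(z)/3 + (1/3)·I. Substituting back brings back I: I = exp(3*z)*sin(z)/3 - exp(3*z)*cos(z)/9 − (1/9)·I.
Solving for I: (1 + 1/9)·I equals the remaining terms, so I = (9/10)·(exp(3*z)*sin(z)/3 - exp(3*z)*cos(z)/9).

3*exp(3*z)*sin(z)/10 - exp(3*z)*cos(z)/10 + C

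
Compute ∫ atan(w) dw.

Use integration by parts with u = arctan(w), dv = dw.
Then du = 1/(w**2 + 1) dw.

w*atan(w) - log(w**2 + 1)/2 + C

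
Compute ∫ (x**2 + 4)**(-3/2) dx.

x/(4*sqrt(x**2 + 4)) + C

Substitute x = 2·tan(θ), so dx = 2·sec(θ)^2 dθ and the radical becomes sqrt(x**2 + 4) = 2·sec(θ) by the Pythagorean identity.
Integrate the resulting trig expression in θ, then back-substitute tan(θ) = x/2, sec(θ) = sqrt(x**2 + 4)/2 (absorbing any constant into C).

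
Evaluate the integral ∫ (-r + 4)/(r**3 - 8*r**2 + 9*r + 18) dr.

Factor the denominator: (r - 6)*(r - 3)*(r + 1).
Partial-fraction decomposition: 5/(28*(r + 1)) - 1/(12*(r - 3)) - 2/(21*(r - 6)).
Integrate each term: A/(r−a) contributes A·log|r−a|.

-2*log(r - 6)/21 - log(r - 3)/12 + 5*log(r + 1)/28 + C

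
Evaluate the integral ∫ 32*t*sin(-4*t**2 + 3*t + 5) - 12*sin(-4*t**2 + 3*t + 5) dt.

4*cos(-4*t**2 + 3*t + 5) + C

Let u = 4*t**2 - 3*t - 5, so du = (8*t - 3) dt.
Rewriting, the integral becomes -4·∫ sin(u) du = -4·-cos(u).
Substituting back, u = 4*t**2 - 3*t - 5.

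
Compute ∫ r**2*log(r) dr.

r**3*log(r)/3 - r**3/9 + C

Use integration by parts with u = log(r), dv = r**2 dr.
Then du = 1/r dr and v = r**3/3.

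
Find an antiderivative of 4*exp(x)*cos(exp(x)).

4*sin(exp(x)) + C

Let u = exp(x), so du = (exp(x)) dx.
Rewriting, the integral becomes 4·∫ cos(u) du = 4·sin(u).
Substituting back, u = exp(x).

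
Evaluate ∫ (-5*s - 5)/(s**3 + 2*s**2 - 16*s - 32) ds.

-25*log(s - 4)/48 - 5*log(s + 2)/12 + 15*log(s + 4)/16 + C

Factor the denominator: (s - 4)*(s + 2)*(s + 4).
Partial-fraction decomposition: 15/(16*(s + 4)) - 5/(12*(s + 2)) - 25/(48*(s - 4)).
Integrate each term: A/(s−a) contributes A·log|s−a|.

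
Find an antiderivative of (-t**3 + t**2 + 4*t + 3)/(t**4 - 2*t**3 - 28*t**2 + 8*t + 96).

Factor the denominator: (t - 6)*(t - 2)*(t + 2)*(t + 4).
Partial-fraction decomposition: -67/(120*(t + 4)) + 7/(64*(t + 2)) - 7/(96*(t - 2)) - 153/(320*(t - 6)).
Integrate each term: A/(t−a) contributes A·log|t−a|.

-153*log(t - 6)/320 - 7*log(t - 2)/96 + 7*log(t + 2)/64 - 67*log(t + 4)/120 + C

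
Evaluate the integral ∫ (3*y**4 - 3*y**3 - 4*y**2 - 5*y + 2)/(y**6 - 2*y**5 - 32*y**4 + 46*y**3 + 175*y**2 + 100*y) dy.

log(y)/50 + 153*log(y - 5)/200 - 247*log(y - 4)/450 + 53*log(y + 1)/800 - 2177*log(y + 5)/7200 + 3/(40*y + 40) + C

Factor the denominator: y*(y - 5)*(y - 4)*(y + 1)**2*(y + 5).
Partial-fraction decomposition: -2177/(7200*(y + 5)) + 53/(800*(y + 1)) - 3/(40*(y + 1)**2) - 247/(450*(y - 4)) + 153/(200*(y - 5)) + 1/(50*y).
Integrate each term; A/(y−a) gives A·log|y−a|; A/(y−a)² gives −A/(y−a).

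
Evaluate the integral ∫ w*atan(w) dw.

Use integration by parts with u = arctan(w), dv = w dw.
Then du = 1/(w**2 + 1) dw.

w**2*atan(w)/2 - w/2 + atan(w)/2 + C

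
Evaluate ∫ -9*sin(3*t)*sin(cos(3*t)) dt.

-3*cos(cos(3*t)) + C

Let u = cos(3*t), so du = (-3*sin(3*t)) dt.
Rewriting, the integral becomes 3·∫ sin(u) du = 3·-cos(u).
Substituting back, u = cos(3*t).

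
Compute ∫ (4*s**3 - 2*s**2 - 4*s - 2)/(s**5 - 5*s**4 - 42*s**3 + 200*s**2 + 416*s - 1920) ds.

383*log(s - 6)/220 - 8149*log(s - 4)/5184 + 137*log(s + 4)/320 - 532*log(s + 5)/891 + 103/(72*s - 288) + C

Factor the denominator: (s - 6)*(s - 4)**2*(s + 4)*(s + 5).
Partial-fraction decomposition: -532/(891*(s + 5)) + 137/(320*(s + 4)) - 8149/(5184*(s - 4)) - 103/(72*(s - 4)**2) + 383/(220*(s - 6)).
Integrate each term; A/(s−a) gives A·log|s−a|; A/(s−a)² gives −A/(s−a).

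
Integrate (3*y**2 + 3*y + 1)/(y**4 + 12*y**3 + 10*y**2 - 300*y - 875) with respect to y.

91*log(y - 5)/1200 + 257*log(y + 5)/100 - 127*log(y + 7)/48 + 61/(20*y + 100) + C

Factor the denominator: (y - 5)*(y + 5)**2*(y + 7).
Partial-fraction decomposition: -127/(48*(y + 7)) + 257/(100*(y + 5)) - 61/(20*(y + 5)**2) + 91/(1200*(y - 5)).
Integrate each term; A/(y−a) gives A·log|y−a|; A/(y−a)² gives −A/(y−a).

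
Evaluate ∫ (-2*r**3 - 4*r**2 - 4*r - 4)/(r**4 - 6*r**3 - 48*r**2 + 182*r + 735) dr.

Factor the denominator: (r - 7)**2*(r + 3)*(r + 5).
Partial-fraction decomposition: -83/(144*(r + 5)) + 13/(100*(r + 3)) - 5593/(3600*(r - 7)) - 457/(60*(r - 7)**2).
Integrate each term; A/(r−a) gives A·log|r−a|; A/(r−a)² gives −A/(r−a).

-5593*log(r - 7)/3600 + 13*log(r + 3)/100 - 83*log(r + 5)/144 + 457/(60*r - 420) + C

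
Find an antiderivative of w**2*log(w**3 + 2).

w**3*log(w**3 + 2)/3 - w**3/3 + 2*log(w**3 + 2)/3 + C

Let u = w**3 + 2, so du = (3*w**2) dw.
The integral becomes (1/3)·∫ log(u) du; integrate by parts with u′=log(u), dv′=du.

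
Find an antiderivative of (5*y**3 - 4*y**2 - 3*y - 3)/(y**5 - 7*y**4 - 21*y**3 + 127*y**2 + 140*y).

-3*log(y)/140 + 1495*log(y - 7)/1232 - 169*log(y - 5)/180 + log(y + 1)/16 - 125*log(y + 4)/396 + C

Factor the denominator: y*(y - 7)*(y - 5)*(y + 1)*(y + 4).
Partial-fraction decomposition: -125/(396*(y + 4)) + 1/(16*(y + 1)) - 169/(180*(y - 5)) + 1495/(1232*(y - 7)) - 3/(140*y).
Integrate each term: A/(y−a) contributes A·log|y−a|.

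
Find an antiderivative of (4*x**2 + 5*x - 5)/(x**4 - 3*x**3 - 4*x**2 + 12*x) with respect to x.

Factor the denominator: x*(x - 3)*(x - 2)*(x + 2).
Partial-fraction decomposition: -1/(40*(x + 2)) - 21/(8*(x - 2)) + 46/(15*(x - 3)) - 5/(12*x).
Integrate each term: A/(x−a) contributes A·log|x−a|.

-5*log(x)/12 + 46*log(x - 3)/15 - 21*log(x - 2)/8 - log(x + 2)/40 + C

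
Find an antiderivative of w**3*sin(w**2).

-w**2*cos(w**2)/2 + sin(w**2)/2 + C

Let u = w², du = 2w dw; rewrite as (1/2)∫ u^1·sin(1u) du.
Now integrate by parts 1 time.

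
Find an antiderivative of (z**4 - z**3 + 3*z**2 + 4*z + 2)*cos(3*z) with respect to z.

z**4*sin(3*z)/3 - z**3*sin(3*z)/3 + 4*z**3*cos(3*z)/9 + 5*z**2*sin(3*z)/9 - z**2*cos(3*z)/3 + 14*z*sin(3*z)/9 + 10*z*cos(3*z)/27 + 44*sin(3*z)/81 + 14*cos(3*z)/27 + C

Use integration by parts with u = z**4 - z**3 + 3*z**2 + 4*z + 2, dv = cos(3*z) dz, so v = sin(3*z)/3.
Apply parts 4 times (tabular method): alternate signs, differentiate u down to 0, integrate dv up.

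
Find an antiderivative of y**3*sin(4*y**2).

-y**2*cos(4*y**2)/8 + sin(4*y**2)/32 + C

Let u = y², du = 2y dy; rewrite as (1/2)∫ u^1·sin(4u) du.
Now integrate by parts 1 time.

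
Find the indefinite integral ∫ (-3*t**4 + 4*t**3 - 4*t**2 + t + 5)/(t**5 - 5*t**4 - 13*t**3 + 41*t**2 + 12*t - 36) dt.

Factor the denominator: (t - 6)*(t - 2)*(t - 1)*(t + 1)*(t + 3).
Partial-fraction decomposition: -77/(72*(t + 3)) + 1/(12*(t + 1)) + 3/(40*(t - 1)) + 5/(12*(t - 2)) - 451/(180*(t - 6)).
Integrate each term: A/(t−a) contributes A·log|t−a|.

-451*log(t - 6)/180 + 5*log(t - 2)/12 + 3*log(t - 1)/40 + log(t + 1)/12 - 77*log(t + 3)/72 + C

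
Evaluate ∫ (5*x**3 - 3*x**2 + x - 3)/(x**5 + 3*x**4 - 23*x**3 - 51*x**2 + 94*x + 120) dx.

Factor the denominator: (x - 4)*(x - 2)*(x + 1)*(x + 3)*(x + 5).
Partial-fraction decomposition: -59/(42*(x + 5)) + 6/(5*(x + 3)) - 1/(10*(x + 1)) - 9/(70*(x - 2)) + 13/(30*(x - 4)).
Integrate each term: A/(x−a) contributes A·log|x−a|.

13*log(x - 4)/30 - 9*log(x - 2)/70 - log(x + 1)/10 + 6*log(x + 3)/5 - 59*log(x + 5)/42 + C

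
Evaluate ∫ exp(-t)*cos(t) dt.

exp(-t)*sin(t)/2 - exp(-t)*cos(t)/2 + C

Let I denote the integral. Integrate by parts with u = cos(t), dv = exp(-t) dt, so v = -exp(-t): I = -exp(-t)*cos(t) − ∫ exp(-t)*sin(t) dt.
Apply parts again with u = sin(t), dv = exp(-t) dt: ∫ exp(-t)*sin(t) dt = -exp(-t)*sin(t) + I. Substituting back brings back I: I = exp(-t)*sin(t) - exp(-t)*cos(t) − I.
Solving for I: (1 + 1)·I equals the remaining terms, so I = (1/2)·(exp(-t)*sin(t) - exp(-t)*cos(t)).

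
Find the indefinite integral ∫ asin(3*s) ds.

Use integration by parts with u = arcsin(3*s), dv = ds.
Then du = 3/sqrt(-9*s**2 + 1) ds.

s*asin(3*s) + sqrt(-9*s**2 + 1)/3 + C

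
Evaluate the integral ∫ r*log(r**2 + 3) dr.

r**2*log(r**2 + 3)/2 - r**2/2 + 3*log(r**2 + 3)/2 + C

Let u = r**2 + 3, so du = (2*r) dr.
The integral becomes (1/2)·∫ log(u) du; integrate by parts with u′=log(u), dv′=du.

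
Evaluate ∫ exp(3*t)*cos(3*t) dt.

exp(3*t)*sin(3*t)/6 + exp(3*t)*cos(3*t)/6 + C

Let I denote the integral. Integrate by parts with u = cos(3*t), dv = exp(3*t) dt, so v = exp(3*t)/3: I = exp(3*t)*cos(3*t)/3 + ∫ exp(3*t)*sin(3*t) dt.
Apply parts again with u = sin(3*t), dv = exp(3*t) dt: ∫ exp(3*t)*sin(3*t) dt = exp(3*t)*sin(3*t)/3 − I. Substituting back brings back I: I = exp(3*t)*sin(3*t)/3 + exp(3*t)*cos(3*t)/3 − I.
Solving for I: (1 + 1)·I equals the remaining terms, so I = (1/2)·(exp(3*t)*sin(3*t)/3 + exp(3*t)*cos(3*t)/3).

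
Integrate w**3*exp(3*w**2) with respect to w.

Let u = w², du = 2w dw; rewrite as (1/2)∫ u^1·exp(3u) du.
Now integrate by parts 1 time.

(3*w**2 - 1)*exp(3*w**2)/18 + C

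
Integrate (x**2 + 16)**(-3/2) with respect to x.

x/(16*sqrt(x**2 + 16)) + C

Substitute x = 4·tan(θ), so dx = 4·sec(θ)^2 dθ and the radical becomes sqrt(x**2 + 16) = 4·sec(θ) by the Pythagorean identity.
Integrate the resulting trig expression in θ, then back-substitute tan(θ) = x/4, sec(θ) = sqrt(x**2 + 16)/4 (absorbing any constant into C).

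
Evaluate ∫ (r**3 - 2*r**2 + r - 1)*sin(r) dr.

Use integration by parts with u = r**3 - 2*r**2 + r - 1, dv = sin(r) dr, so v = -cos(r).
Apply parts 3 times (tabular method): alternate signs, differentiate u down to 0, integrate dv up.

-r**3*cos(r) + 3*r**2*sin(r) + 2*r**2*cos(r) - 4*r*sin(r) + 5*r*cos(r) - 5*sin(r) - 3*cos(r) + C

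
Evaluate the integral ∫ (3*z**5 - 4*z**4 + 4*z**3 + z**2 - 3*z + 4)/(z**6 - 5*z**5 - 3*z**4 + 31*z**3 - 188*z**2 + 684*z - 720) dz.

821*log(z - 5)/306 - 986*log(z - 2)/1521 + 8*log(z + 4)/15 + 12409*log(z**2 + 9)/57460 + 37259*atan(z/3)/86190 + 11/(39*z - 78) + C

Factor the denominator: (z - 5)*(z - 2)**2*(z + 4)*(z**2 + 9).
Partial-fraction decomposition: (12409*z + 37259)/(28730*(z**2 + 9)) + 8/(15*(z + 4)) - 986/(1521*(z - 2)) - 11/(39*(z - 2)**2) + 821/(306*(z - 5)).
Integrate each term; A/(z−a) gives A·log|z−a|; the (Bz+D)/(z²+p²) term gives a log and an atan.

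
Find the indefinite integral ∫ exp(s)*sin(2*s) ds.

Let I denote the integral. Integrate by parts with u = sin(2*s), dv = exp(s) ds, so v = exp(s): I = exp(s)*sin(2*s) − 2·∫ exp(s)*cos(2*s) ds.
Apply parts again with u = cos(2*s), dv = exp(s) ds: ∫ exp(s)*cos(2*s) ds = exp(s)*cos(2*s) + 2·I. Substituting back brings back I: I = exp(s)*sin(2*s) - 2*exp(s)*cos(2*s) − 4·I.
Solving for I: (1 + 4)·I equals the remaining terms, so I = (1/5)·(exp(s)*sin(2*s) - 2*exp(s)*cos(2*s)).

exp(s)*sin(2*s)/5 - 2*exp(s)*cos(2*s)/5 + C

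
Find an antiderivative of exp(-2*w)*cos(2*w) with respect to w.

exp(-2*w)*sin(2*w)/4 - exp(-2*w)*cos(2*w)/4 + C

Let I denote the integral. Integrate by parts with u = cos(2*w), dv = exp(-2*w) dw, so v = -exp(-2*w)/2: I = -exp(-2*w)*cos(2*w)/2 − ∫ exp(-2*w)*sin(2*w) dw.
Apply parts again with u = sin(2*w), dv = exp(-2*w) dw: ∫ exp(-2*w)*sin(2*w) dw = -exp(-2*w)*sin(2*w)/2 + I. Substituting back brings back I: I = exp(-2*w)*sin(2*w)/2 - exp(-2*w)*cos(2*w)/2 − I.
Solving for I: (1 + 1)·I equals the remaining terms, so I = (1/2)·(exp(-2*w)*sin(2*w)/2 - exp(-2*w)*cos(2*w)/2).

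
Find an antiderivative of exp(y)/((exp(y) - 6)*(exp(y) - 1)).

log(exp(y) - 6)/5 - log(exp(y) - 1)/5 + C

Let u = e^y, du = e^y dy.
The integral becomes ∫ du/((u-6)(u-1)); decompose into partial fractions.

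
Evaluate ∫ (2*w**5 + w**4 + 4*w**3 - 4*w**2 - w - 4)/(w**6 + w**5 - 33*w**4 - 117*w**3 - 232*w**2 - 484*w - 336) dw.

Factor the denominator: (w - 7)*(w + 1)*(w + 3)*(w + 4)*(w**2 + 4).
Partial-fraction decomposition: (235*w - 263)/(3445*(w**2 + 4)) + 16/(5*(w + 4)) - 55/(26*(w + 3)) + 1/(20*(w + 1)) + 169/(212*(w - 7)).
Integrate each term; A/(w−a) gives A·log|w−a|; the (Bw+D)/(w²+p²) term gives a log and an atan.

169*log(w - 7)/212 + log(w + 1)/20 - 55*log(w + 3)/26 + 16*log(w + 4)/5 + 47*log(w**2 + 4)/1378 - 263*atan(w/2)/6890 + C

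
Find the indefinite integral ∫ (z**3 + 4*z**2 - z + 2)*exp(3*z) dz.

(z**3 + 3*z**2 - 3*z + 3)*exp(3*z)/3 + C

Use integration by parts with u = z**3 + 4*z**2 - z + 2, dv = exp(3*z) dz, so v = exp(3*z)/3.
Apply parts 3 times (tabular method): alternate signs, differentiate u down to 0, integrate dv up.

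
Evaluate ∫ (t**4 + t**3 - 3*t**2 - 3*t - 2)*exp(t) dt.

(t**4 - 3*t**3 + 6*t**2 - 15*t + 13)*exp(t) + C

Use integration by parts with u = t**4 + t**3 - 3*t**2 - 3*t - 2, dv = exp(t) dt, so v = exp(t).
Apply parts 4 times (tabular method): alternate signs, differentiate u down to 0, integrate dv up.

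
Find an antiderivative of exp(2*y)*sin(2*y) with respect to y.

Let I denote the integral. Integrate by parts with u = sin(2*y), dv = exp(2*y) dy, so v = exp(2*y)/2: I = exp(2*y)*sin(2*y)/2 − ∫ exp(2*y)*cos(2*y) dy.
Apply parts again with u = cos(2*y), dv = exp(2*y) dy: ∫ exp(2*y)*cos(2*y) dy = exp(2*y)*cos(2*y)/2 + I. Substituting back brings back I: I = exp(2*y)*sin(2*y)/2 - exp(2*y)*cos(2*y)/2 − I.
Solving for I: (1 + 1)·I equals the remaining terms, so I = (1/2)·(exp(2*y)*sin(2*y)/2 - exp(2*y)*cos(2*y)/2).

exp(2*y)*sin(2*y)/4 - exp(2*y)*cos(2*y)/4 + C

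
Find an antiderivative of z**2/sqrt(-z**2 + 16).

-z*sqrt(-z**2 + 16)/2 + 8*asin(z/4) + C

Substitute z = 4·sin(θ), so dz = 4·cos(θ) dθ and the radical becomes sqrt(-z**2 + 16) = 4·cos(θ) by the Pythagorean identity.
Integrate the resulting trig expression in θ, then back-substitute θ = asin(z/4), sin(θ) = z/4, cos(θ) = sqrt(-z**2 + 16)/4 (absorbing any constant into C).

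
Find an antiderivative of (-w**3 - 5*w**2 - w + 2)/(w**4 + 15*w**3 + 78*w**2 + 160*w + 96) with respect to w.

Factor the denominator: (w + 1)*(w + 4)**2*(w + 6).
Partial-fraction decomposition: -11/(5*(w + 6)) + 11/(9*(w + 4)) + 5/(3*(w + 4)**2) - 1/(45*(w + 1)).
Integrate each term; A/(w−a) gives A·log|w−a|; A/(w−a)² gives −A/(w−a).

-log(w + 1)/45 + 11*log(w + 4)/9 - 11*log(w + 6)/5 - 5/(3*w + 12) + C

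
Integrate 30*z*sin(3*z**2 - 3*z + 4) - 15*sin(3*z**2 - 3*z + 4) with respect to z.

Let u = 3*z**2 - 3*z + 4, so du = (6*z - 3) dz.
Rewriting, the integral becomes 5·∫ sin(u) du = 5·-cos(u).
Substituting back, u = 3*z**2 - 3*z + 4.

-5*cos(3*z**2 - 3*z + 4) + C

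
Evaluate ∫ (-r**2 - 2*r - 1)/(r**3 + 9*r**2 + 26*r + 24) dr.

Factor the denominator: (r + 2)*(r + 3)*(r + 4).
Partial-fraction decomposition: -9/(2*(r + 4)) + 4/(r + 3) - 1/(2*(r + 2)).
Integrate each term: A/(r−a) contributes A·log|r−a|.

-log(r + 2)/2 + 4*log(r + 3) - 9*log(r + 4)/2 + C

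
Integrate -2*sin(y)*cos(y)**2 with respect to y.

Let u = cos(y), so du = (-sin(y)) dy.
Rewriting, the integral becomes 2·∫ u^2 du = 2·u^3/3.
Substituting back, u = cos(y).

2*cos(y)**3/3 + C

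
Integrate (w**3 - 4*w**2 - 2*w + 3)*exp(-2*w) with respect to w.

Use integration by parts with u = w**3 - 4*w**2 - 2*w + 3, dv = exp(-2*w) dw, so v = -exp(-2*w)/2.
Apply parts 3 times (tabular method): alternate signs, differentiate u down to 0, integrate dv up.

(-4*w**3 + 10*w**2 + 18*w - 3)*exp(-2*w)/8 + C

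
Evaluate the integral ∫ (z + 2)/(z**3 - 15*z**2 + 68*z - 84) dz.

Factor the denominator: (z - 7)*(z - 6)*(z - 2).
Partial-fraction decomposition: 1/(5*(z - 2)) - 2/(z - 6) + 9/(5*(z - 7)).
Integrate each term: A/(z−a) contributes A·log|z−a|.

9*log(z - 7)/5 - 2*log(z - 6) + log(z - 2)/5 + C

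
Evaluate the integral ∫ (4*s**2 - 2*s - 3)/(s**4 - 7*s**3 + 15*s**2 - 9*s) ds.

log(s)/3 - log(s - 3)/12 - log(s - 1)/4 - 9/(2*s - 6) + C

Factor the denominator: s*(s - 3)**2*(s - 1).
Partial-fraction decomposition: -1/(4*(s - 1)) - 1/(12*(s - 3)) + 9/(2*(s - 3)**2) + 1/(3*s).
Integrate each term; A/(s−a) gives A·log|s−a|; A/(s−a)² gives −A/(s−a).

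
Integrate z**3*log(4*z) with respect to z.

Use integration by parts with u = log(4*z), dv = z**3 dz.
Then du = 1/z dz and v = z**4/4.

z**4*(log(z) + 2*log(2))/4 - z**4/16 + C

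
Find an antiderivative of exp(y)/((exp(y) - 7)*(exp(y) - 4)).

Let u = e^y, du = e^y dy.
The integral becomes ∫ du/((u-4)(u-7)); decompose into partial fractions.

log(exp(y) - 7)/3 - log(exp(y) - 4)/3 + C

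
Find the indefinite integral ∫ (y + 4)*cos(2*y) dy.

Use integration by parts with u = y + 4, dv = cos(2*y) dy, so v = sin(2*y)/2.
Apply parts 1 times (tabular method): alternate signs, differentiate u down to 0, integrate dv up.

y*sin(2*y)/2 + 2*sin(2*y) + cos(2*y)/4 + C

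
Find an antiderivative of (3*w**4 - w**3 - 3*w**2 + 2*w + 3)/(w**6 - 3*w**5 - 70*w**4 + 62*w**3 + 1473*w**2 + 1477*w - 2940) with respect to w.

Factor the denominator: (w - 7)**2*(w - 1)*(w + 3)*(w + 4)*(w + 5).
Partial-fraction decomposition: -959/(864*(w + 5)) + 779/(605*(w + 4)) - 3/(10*(w + 3)) + 1/(1080*(w - 1)) + 21157/(174240*(w - 7)) + 673/(792*(w - 7)**2).
Integrate each term; A/(w−a) gives A·log|w−a|; A/(w−a)² gives −A/(w−a).

21157*log(w - 7)/174240 + log(w - 1)/1080 - 3*log(w + 3)/10 + 779*log(w + 4)/605 - 959*log(w + 5)/864 - 673/(792*w - 5544) + C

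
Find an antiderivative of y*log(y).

y**2*log(y)/2 - y**2/4 + C

Use integration by parts with u = log(y), dv = y dy.
Then du = 1/y dy and v = y**2/2.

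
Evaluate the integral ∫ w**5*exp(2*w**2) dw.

Let u = w², du = 2w dw; rewrite as (1/2)∫ u^2·exp(2u) du.
Now integrate by parts 2 times.

(2*w**4 - 2*w**2 + 1)*exp(2*w**2)/8 + C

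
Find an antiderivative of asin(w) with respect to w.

Use integration by parts with u = arcsin(w), dv = dw.
Then du = 1/sqrt(-w**2 + 1) dw.

w*asin(w) + sqrt(-w**2 + 1) + C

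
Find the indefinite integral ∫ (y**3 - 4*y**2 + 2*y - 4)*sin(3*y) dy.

Use integration by parts with u = y**3 - 4*y**2 + 2*y - 4, dv = sin(3*y) dy, so v = -cos(3*y)/3.
Apply parts 3 times (tabular method): alternate signs, differentiate u down to 0, integrate dv up.

-y**3*cos(3*y)/3 + y**2*sin(3*y)/3 + 4*y**2*cos(3*y)/3 - 8*y*sin(3*y)/9 - 4*y*cos(3*y)/9 + 4*sin(3*y)/27 + 28*cos(3*y)/27 + C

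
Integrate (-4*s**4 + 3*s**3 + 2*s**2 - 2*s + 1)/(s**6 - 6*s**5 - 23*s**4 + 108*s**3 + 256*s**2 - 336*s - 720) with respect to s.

-4475*log(s - 6)/2304 + 521*log(s - 5)/294 - 7*log(s - 2)/192 - 10649*log(s + 2)/12544 + 19*log(s + 3)/18 - 75/(224*s + 448) + C

Factor the denominator: (s - 6)*(s - 5)*(s - 2)*(s + 2)**2*(s + 3).
Partial-fraction decomposition: 19/(18*(s + 3)) - 10649/(12544*(s + 2)) + 75/(224*(s + 2)**2) - 7/(192*(s - 2)) + 521/(294*(s - 5)) - 4475/(2304*(s - 6)).
Integrate each term; A/(s−a) gives A·log|s−a|; A/(s−a)² gives −A/(s−a).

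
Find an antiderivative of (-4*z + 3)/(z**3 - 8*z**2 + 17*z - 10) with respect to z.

Factor the denominator: (z - 5)*(z - 2)*(z - 1).
Partial-fraction decomposition: -1/(4*(z - 1)) + 5/(3*(z - 2)) - 17/(12*(z - 5)).
Integrate each term: A/(z−a) contributes A·log|z−a|.

-17*log(z - 5)/12 + 5*log(z - 2)/3 - log(z - 1)/4 + C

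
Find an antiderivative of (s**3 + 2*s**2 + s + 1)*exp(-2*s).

(-4*s**3 - 14*s**2 - 18*s - 13)*exp(-2*s)/8 + C

Use integration by parts with u = s**3 + 2*s**2 + s + 1, dv = exp(-2*s) ds, so v = -exp(-2*s)/2.
Apply parts 3 times (tabular method): alternate signs, differentiate u down to 0, integrate dv up.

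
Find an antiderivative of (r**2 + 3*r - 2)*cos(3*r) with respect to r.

r**2*sin(3*r)/3 + r*sin(3*r) + 2*r*cos(3*r)/9 - 20*sin(3*r)/27 + cos(3*r)/3 + C

Use integration by parts with u = r**2 + 3*r - 2, dv = cos(3*r) dr, so v = sin(3*r)/3.
Apply parts 2 times (tabular method): alternate signs, differentiate u down to 0, integrate dv up.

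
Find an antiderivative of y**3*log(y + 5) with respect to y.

y**4*log(y + 5)/4 - y**4/16 + 5*y**3/12 - 25*y**2/8 + 125*y/4 - 625*log(y + 5)/4 + C

Use integration by parts with u = log(y + 5), dv = y**3 dy.
Then du = 1/(y + 5) dy and v = y**4/4.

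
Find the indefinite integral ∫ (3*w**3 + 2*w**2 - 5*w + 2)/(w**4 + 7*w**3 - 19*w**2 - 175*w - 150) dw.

Factor the denominator: (w - 5)*(w + 1)*(w + 5)*(w + 6).
Partial-fraction decomposition: 544/(55*(w + 6)) - 149/(20*(w + 5)) - 1/(20*(w + 1)) + 67/(110*(w - 5)).
Integrate each term: A/(w−a) contributes A·log|w−a|.

67*log(w - 5)/110 - log(w + 1)/20 - 149*log(w + 5)/20 + 544*log(w + 6)/55 + C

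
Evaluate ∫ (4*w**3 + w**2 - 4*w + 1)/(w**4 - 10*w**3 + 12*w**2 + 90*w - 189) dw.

Factor the denominator: (w - 7)*(w - 3)**2*(w + 3).
Partial-fraction decomposition: 43/(180*(w + 3)) - 713/(144*(w - 3)) - 53/(12*(w - 3)**2) + 697/(80*(w - 7)).
Integrate each term; A/(w−a) gives A·log|w−a|; A/(w−a)² gives −A/(w−a).

697*log(w - 7)/80 - 713*log(w - 3)/144 + 43*log(w + 3)/180 + 53/(12*w - 36) + C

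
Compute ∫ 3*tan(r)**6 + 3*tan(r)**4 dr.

3*tan(r)**5/5 + C

Let u = tan(r), so du = (tan(r)**2 + 1) dr.
Rewriting, the integral becomes 3·∫ u^4 du = 3·u^5/5.
Substituting back, u = tan(r).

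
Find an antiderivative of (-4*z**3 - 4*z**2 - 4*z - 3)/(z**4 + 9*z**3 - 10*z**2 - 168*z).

Factor the denominator: z*(z - 4)*(z + 6)*(z + 7).
Partial-fraction decomposition: -1201/(77*(z + 7)) + 247/(20*(z + 6)) - 339/(440*(z - 4)) + 1/(56*z).
Integrate each term: A/(z−a) contributes A·log|z−a|.

log(z)/56 - 339*log(z - 4)/440 + 247*log(z + 6)/20 - 1201*log(z + 7)/77 + C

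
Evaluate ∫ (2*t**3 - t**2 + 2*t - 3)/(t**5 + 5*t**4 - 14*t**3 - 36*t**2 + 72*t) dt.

-log(t)/24 + 451*log(t - 2)/3200 + 8*log(t + 3)/25 - 161*log(t + 6)/384 - 13/(80*t - 160) + C

Factor the denominator: t*(t - 2)**2*(t + 3)*(t + 6).
Partial-fraction decomposition: -161/(384*(t + 6)) + 8/(25*(t + 3)) + 451/(3200*(t - 2)) + 13/(80*(t - 2)**2) - 1/(24*t).
Integrate each term; A/(t−a) gives A·log|t−a|; A/(t−a)² gives −A/(t−a).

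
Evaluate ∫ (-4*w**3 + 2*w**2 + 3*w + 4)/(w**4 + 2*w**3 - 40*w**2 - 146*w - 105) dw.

-1249*log(w - 7)/960 - 7*log(w + 1)/64 + 121*log(w + 3)/40 - 539*log(w + 5)/96 + C

Factor the denominator: (w - 7)*(w + 1)*(w + 3)*(w + 5).
Partial-fraction decomposition: -539/(96*(w + 5)) + 121/(40*(w + 3)) - 7/(64*(w + 1)) - 1249/(960*(w - 7)).
Integrate each term: A/(w−a) contributes A·log|w−a|.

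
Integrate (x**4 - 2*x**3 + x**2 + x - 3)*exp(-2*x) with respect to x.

Use integration by parts with u = x**4 - 2*x**3 + x**2 + x - 3, dv = exp(-2*x) dx, so v = -exp(-2*x)/2.
Apply parts 4 times (tabular method): alternate signs, differentiate u down to 0, integrate dv up.

(-x**4 - x**2 - 2*x + 2)*exp(-2*x)/2 + C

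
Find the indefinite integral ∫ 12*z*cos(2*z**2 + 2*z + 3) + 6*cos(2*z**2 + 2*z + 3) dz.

3*sin(2*z**2 + 2*z + 3) + C

Let u = 2*z**2 + 2*z + 3, so du = (4*z + 2) dz.
Rewriting, the integral becomes 3·∫ cos(u) du = 3·sin(u).
Substituting back, u = 2*z**2 + 2*z + 3.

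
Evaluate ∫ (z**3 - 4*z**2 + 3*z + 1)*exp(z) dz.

Use integration by parts with u = z**3 - 4*z**2 + 3*z + 1, dv = exp(z) dz, so v = exp(z).
Apply parts 3 times (tabular method): alternate signs, differentiate u down to 0, integrate dv up.

(z**3 - 7*z**2 + 17*z - 16)*exp(z) + C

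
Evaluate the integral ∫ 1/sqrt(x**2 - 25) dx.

Substitute x = 5·sec(θ), so dx = 5·sec(θ)*tan(θ) dθ and the radical becomes sqrt(x**2 - 25) = 5·tan(θ) by the Pythagorean identity.
Integrate the resulting trig expression in θ, then back-substitute sec(θ) = x/5, tan(θ) = sqrt(x**2 - 25)/5 (absorbing any constant into C).

log(x + sqrt(x**2 - 25)) + C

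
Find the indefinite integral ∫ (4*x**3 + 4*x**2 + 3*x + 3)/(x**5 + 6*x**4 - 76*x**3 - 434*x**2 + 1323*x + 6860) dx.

199*log(x - 7)/539 - 103*log(x - 5)/432 - 67*log(x + 4)/297 + 223*log(x + 7)/2352 - 199/(84*x + 588) + C

Factor the denominator: (x - 7)*(x - 5)*(x + 4)*(x + 7)**2.
Partial-fraction decomposition: 223/(2352*(x + 7)) + 199/(84*(x + 7)**2) - 67/(297*(x + 4)) - 103/(432*(x - 5)) + 199/(539*(x - 7)).
Integrate each term; A/(x−a) gives A·log|x−a|; A/(x−a)² gives −A/(x−a).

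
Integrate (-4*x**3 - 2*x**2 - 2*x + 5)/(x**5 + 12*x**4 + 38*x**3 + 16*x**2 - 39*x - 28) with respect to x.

Factor the denominator: (x - 1)*(x + 1)**2*(x + 4)*(x + 7).
Partial-fraction decomposition: 431/(288*(x + 7)) - 79/(45*(x + 4)) + 5/(18*(x + 1)) - 1/(4*(x + 1)**2) - 3/(160*(x - 1)).
Integrate each term; A/(x−a) gives A·log|x−a|; A/(x−a)² gives −A/(x−a).

-3*log(x - 1)/160 + 5*log(x + 1)/18 - 79*log(x + 4)/45 + 431*log(x + 7)/288 + 1/(4*x + 4) + C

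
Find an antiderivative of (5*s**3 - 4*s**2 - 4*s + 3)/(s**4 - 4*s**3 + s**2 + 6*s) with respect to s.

log(s)/2 + 15*log(s - 3)/2 - 19*log(s - 2)/6 + log(s + 1)/6 + C

Factor the denominator: s*(s - 3)*(s - 2)*(s + 1).
Partial-fraction decomposition: 1/(6*(s + 1)) - 19/(6*(s - 2)) + 15/(2*(s - 3)) + 1/(2*s).
Integrate each term: A/(s−a) contributes A·log|s−a|.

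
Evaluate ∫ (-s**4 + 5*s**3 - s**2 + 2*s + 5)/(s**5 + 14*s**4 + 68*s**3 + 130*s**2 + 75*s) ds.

Factor the denominator: s*(s + 1)*(s + 3)*(s + 5)**2.
Partial-fraction decomposition: 329/(40*(s + 5)) + 32/(s + 5)**2 - 113/(12*(s + 3)) + 1/(8*(s + 1)) + 1/(15*s).
Integrate each term; A/(s−a) gives A·log|s−a|; A/(s−a)² gives −A/(s−a).

log(s)/15 + log(s + 1)/8 - 113*log(s + 3)/12 + 329*log(s + 5)/40 - 32/(s + 5) + C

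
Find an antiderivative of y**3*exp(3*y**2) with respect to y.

Let u = y², du = 2y dy; rewrite as (1/2)∫ u^1·exp(3u) du.
Now integrate by parts 1 time.

(3*y**2 - 1)*exp(3*y**2)/18 + C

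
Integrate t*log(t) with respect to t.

t**2*log(t)/2 - t**2/4 + C

Use integration by parts with u = log(t), dv = t dt.
Then du = 1/t dt and v = t**2/2.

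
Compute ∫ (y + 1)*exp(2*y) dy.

Use integration by parts with u = y + 1, dv = exp(2*y) dy, so v = exp(2*y)/2.
Apply parts 1 times (tabular method): alternate signs, differentiate u down to 0, integrate dv up.

(2*y + 1)*exp(2*y)/4 + C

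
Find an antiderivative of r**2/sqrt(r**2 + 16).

r*sqrt(r**2 + 16)/2 - 8*log(r + sqrt(r**2 + 16)) + C

Substitute r = 4·tan(θ), so dr = 4·sec(θ)^2 dθ and the radical becomes sqrt(r**2 + 16) = 4·sec(θ) by the Pythagorean identity.
Integrate the resulting trig expression in θ, then back-substitute tan(θ) = r/4, sec(θ) = sqrt(r**2 + 16)/4 (absorbing any constant into C).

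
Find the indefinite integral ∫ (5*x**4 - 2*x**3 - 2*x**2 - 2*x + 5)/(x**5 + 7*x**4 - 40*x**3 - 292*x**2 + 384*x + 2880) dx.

Factor the denominator: (x - 5)*(x - 4)*(x + 4)*(x + 6)**2.
Partial-fraction decomposition: -3074/(3025*(x + 6)) - 6857/(220*(x + 6)**2) + 463/(96*(x + 4)) - 1117/(800*(x - 4)) + 940/(363*(x - 5)).
Integrate each term; A/(x−a) gives A·log|x−a|; A/(x−a)² gives −A/(x−a).

940*log(x - 5)/363 - 1117*log(x - 4)/800 + 463*log(x + 4)/96 - 3074*log(x + 6)/3025 + 6857/(220*x + 1320) + C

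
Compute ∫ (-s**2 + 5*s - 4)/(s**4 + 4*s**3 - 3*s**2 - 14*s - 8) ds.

Factor the denominator: (s - 2)*(s + 1)**2*(s + 4).
Partial-fraction decomposition: 20/(27*(s + 4)) - 7/(9*(s + 1)) + 10/(9*(s + 1)**2) + 1/(27*(s - 2)).
Integrate each term; A/(s−a) gives A·log|s−a|; A/(s−a)² gives −A/(s−a).

log(s - 2)/27 - 7*log(s + 1)/9 + 20*log(s + 4)/27 - 10/(9*s + 9) + C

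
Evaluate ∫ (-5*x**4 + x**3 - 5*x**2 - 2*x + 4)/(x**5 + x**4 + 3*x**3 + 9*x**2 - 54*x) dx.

-2*log(x)/27 - 46*log(x - 2)/65 - 467*log(x + 3)/270 - 1747*log(x**2 + 9)/1404 + 521*atan(x/3)/702 + C

Factor the denominator: x*(x - 2)*(x + 3)*(x**2 + 9).
Partial-fraction decomposition: -(1747*x - 1563)/(702*(x**2 + 9)) - 467/(270*(x + 3)) - 46/(65*(x - 2)) - 2/(27*x).
Integrate each term; A/(x−a) gives A·log|x−a|; the (Bx+D)/(x²+p²) term gives a log and an atan.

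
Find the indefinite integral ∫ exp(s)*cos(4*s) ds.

4*exp(s)*sin(4*s)/17 + exp(s)*cos(4*s)/17 + C

Let I denote the integral. Integrate by parts with u = cos(4*s), dv = exp(s) ds, so v = exp(s): I = exp(s)*cos(4*s) + 4·∫ exp(s)*sin(4*s) ds.
Apply parts again with u = sin(4*s), dv = exp(s) ds: ∫ exp(s)*sin(4*s) ds = exp(s)*sin(4*s) − 4·I. Substituting back brings back I: I = 4*exp(s)*sin(4*s) + exp(s)*cos(4*s) − 16·I.
Solving for I: (1 + 16)·I equals the remaining terms, so I = (1/17)·(4*exp(s)*sin(4*s) + exp(s)*cos(4*s)).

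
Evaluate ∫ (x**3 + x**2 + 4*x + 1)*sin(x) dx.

-x**3*cos(x) + 3*x**2*sin(x) - x**2*cos(x) + 2*x*sin(x) + 2*x*cos(x) - 2*sin(x) + cos(x) + C

Use integration by parts with u = x**3 + x**2 + 4*x + 1, dv = sin(x) dx, so v = -cos(x).
Apply parts 3 times (tabular method): alternate signs, differentiate u down to 0, integrate dv up.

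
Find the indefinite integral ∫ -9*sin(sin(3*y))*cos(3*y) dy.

3*cos(sin(3*y)) + C

Let u = sin(3*y), so du = (3*cos(3*y)) dy.
Rewriting, the integral becomes -3·∫ sin(u) du = -3·-cos(u).
Substituting back, u = sin(3*y).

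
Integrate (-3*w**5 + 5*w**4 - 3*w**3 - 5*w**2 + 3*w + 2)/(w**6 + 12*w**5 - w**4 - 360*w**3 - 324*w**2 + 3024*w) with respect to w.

log(w)/1512 - 41*log(w - 4)/88 + 439*log(w - 3)/2430 + 77129*log(w + 6)/972 - 63191*log(w + 7)/770 + 1513/(27*w + 162) + C

Factor the denominator: w*(w - 4)*(w - 3)*(w + 6)**2*(w + 7).
Partial-fraction decomposition: -63191/(770*(w + 7)) + 77129/(972*(w + 6)) - 1513/(27*(w + 6)**2) + 439/(2430*(w - 3)) - 41/(88*(w - 4)) + 1/(1512*w).
Integrate each term; A/(w−a) gives A·log|w−a|; A/(w−a)² gives −A/(w−a).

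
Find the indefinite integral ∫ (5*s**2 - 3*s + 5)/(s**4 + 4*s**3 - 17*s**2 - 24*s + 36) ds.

41*log(s - 3)/90 - log(s - 1)/6 + 31*log(s + 2)/60 - 29*log(s + 6)/36 + C

Factor the denominator: (s - 3)*(s - 1)*(s + 2)*(s + 6).
Partial-fraction decomposition: -29/(36*(s + 6)) + 31/(60*(s + 2)) - 1/(6*(s - 1)) + 41/(90*(s - 3)).
Integrate each term: A/(s−a) contributes A·log|s−a|.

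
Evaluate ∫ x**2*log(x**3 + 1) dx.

x**3*log(x**3 + 1)/3 - x**3/3 + log(x**3 + 1)/3 + C

Let u = x**3 + 1, so du = (3*x**2) dx.
The integral becomes (1/3)·∫ log(u) du; integrate by parts with u′=log(u), dv′=du.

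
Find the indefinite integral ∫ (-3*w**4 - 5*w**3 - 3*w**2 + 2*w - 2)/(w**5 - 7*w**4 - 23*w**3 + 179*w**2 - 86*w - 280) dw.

-9053*log(w - 7)/1440 + 113*log(w - 4)/27 - 7*log(w - 2)/15 + log(w + 1)/96 - 191*log(w + 5)/432 + C

Factor the denominator: (w - 7)*(w - 4)*(w - 2)*(w + 1)*(w + 5).
Partial-fraction decomposition: -191/(432*(w + 5)) + 1/(96*(w + 1)) - 7/(15*(w - 2)) + 113/(27*(w - 4)) - 9053/(1440*(w - 7)).
Integrate each term: A/(w−a) contributes A·log|w−a|.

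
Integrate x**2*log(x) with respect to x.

Use integration by parts with u = log(x), dv = x**2 dx.
Then du = 1/x dx and v = x**3/3.

x**3*log(x)/3 - x**3/9 + C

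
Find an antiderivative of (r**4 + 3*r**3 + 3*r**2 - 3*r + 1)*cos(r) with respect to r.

r**4*sin(r) + 3*r**3*sin(r) + 4*r**3*cos(r) - 9*r**2*sin(r) + 9*r**2*cos(r) - 21*r*sin(r) - 18*r*cos(r) + 19*sin(r) - 21*cos(r) + C

Use integration by parts with u = r**4 + 3*r**3 + 3*r**2 - 3*r + 1, dv = cos(r) dr, so v = sin(r).
Apply parts 4 times (tabular method): alternate signs, differentiate u down to 0, integrate dv up.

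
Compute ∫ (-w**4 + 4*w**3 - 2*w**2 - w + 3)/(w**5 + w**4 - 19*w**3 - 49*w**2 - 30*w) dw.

-log(w)/10 - 59*log(w - 5)/560 - log(w + 1)/4 + 51*log(w + 2)/14 - 67*log(w + 3)/16 + C

Factor the denominator: w*(w - 5)*(w + 1)*(w + 2)*(w + 3).
Partial-fraction decomposition: -67/(16*(w + 3)) + 51/(14*(w + 2)) - 1/(4*(w + 1)) - 59/(560*(w - 5)) - 1/(10*w).
Integrate each term: A/(w−a) contributes A·log|w−a|.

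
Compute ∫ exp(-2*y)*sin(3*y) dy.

Let I denote the integral. Integrate by parts with u = sin(3*y), dv = exp(-2*y) dy, so v = -exp(-2*y)/2: I = -exp(-2*y)*sin(3*y)/2 + (3/2)·∫ exp(-2*y)*cos(3*y) dy.
Apply parts again with u = cos(3*y), dv = exp(-2*y) dy: ∫ exp(-2*y)*cos(3*y) dy = -exp(-2*y)*cos(3*y)/2 − (3/2)·I. Substituting back brings back I: I = -exp(-2*y)*sin(3*y)/2 - 3*exp(-2*y)*cos(3*y)/4 − (9/4)·I.
Solving for I: (1 + 9/4)·I equals the remaining terms, so I = (4/13)·(-exp(-2*y)*sin(3*y)/2 - 3*exp(-2*y)*cos(3*y)/4).

-2*exp(-2*y)*sin(3*y)/13 - 3*exp(-2*y)*cos(3*y)/13 + C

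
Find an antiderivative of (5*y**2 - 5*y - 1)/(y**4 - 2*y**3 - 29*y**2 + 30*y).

Factor the denominator: y*(y - 6)*(y - 1)*(y + 5).
Partial-fraction decomposition: -149/(330*(y + 5)) + 1/(30*(y - 1)) + 149/(330*(y - 6)) - 1/(30*y).
Integrate each term: A/(y−a) contributes A·log|y−a|.

-log(y)/30 + 149*log(y - 6)/330 + log(y - 1)/30 - 149*log(y + 5)/330 + C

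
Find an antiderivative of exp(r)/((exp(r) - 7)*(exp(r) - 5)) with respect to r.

Let u = e^r, du = e^r dr.
The integral becomes ∫ du/((u-5)(u-7)); decompose into partial fractions.

log(exp(r) - 7)/2 - log(exp(r) - 5)/2 + C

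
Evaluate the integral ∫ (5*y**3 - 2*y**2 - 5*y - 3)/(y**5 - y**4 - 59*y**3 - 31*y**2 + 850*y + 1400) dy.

Factor the denominator: (y - 7)*(y - 5)*(y + 2)*(y + 4)*(y + 5).
Partial-fraction decomposition: -653/(360*(y + 5)) + 335/(198*(y + 4)) - 41/(378*(y + 2)) - 547/(1260*(y - 5)) + 1579/(2376*(y - 7)).
Integrate each term: A/(y−a) contributes A·log|y−a|.

1579*log(y - 7)/2376 - 547*log(y - 5)/1260 - 41*log(y + 2)/378 + 335*log(y + 4)/198 - 653*log(y + 5)/360 + C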